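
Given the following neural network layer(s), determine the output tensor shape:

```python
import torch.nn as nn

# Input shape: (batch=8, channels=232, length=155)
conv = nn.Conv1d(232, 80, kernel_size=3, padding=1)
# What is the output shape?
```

Input: (8, 232, 155) -> Output: (8, 80, 155)

Answer: (8, 80, 155)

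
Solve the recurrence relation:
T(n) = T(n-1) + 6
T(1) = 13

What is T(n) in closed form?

Unrolling: T(n) = T(1) + 6·(n-1) = 13 + 6(n-1) = 6n + 7.

Answer: T(n) = 6n + 7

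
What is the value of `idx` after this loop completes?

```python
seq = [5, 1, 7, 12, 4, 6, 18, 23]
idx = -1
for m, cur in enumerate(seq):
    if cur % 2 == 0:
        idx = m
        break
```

First even number index in [5, 1, 7, 12, 4, 6, 18, 23]
`idx` takes the values: -1 → 3

Answer: 3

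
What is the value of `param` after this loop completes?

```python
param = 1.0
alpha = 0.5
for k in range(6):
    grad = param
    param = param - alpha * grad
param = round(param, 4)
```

Gradient descent: w = 1.0 * (1 - 0.5)^6
`param` takes the values: 1.0 → 0.5 → 0.25 → 0.125 → 0.0625 → 0.03125 → 0.015625 → 0.0156

Answer: 0.0156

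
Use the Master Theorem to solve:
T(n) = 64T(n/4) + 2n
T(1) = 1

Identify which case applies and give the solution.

a=64, b=4, f(n)=2n. log_4(64) = 3. Since c=1 < 3, Case 1 applies: T(n) = Θ(n^log_b(a)) = O(n^3).

Answer: O(n^3) - Case 1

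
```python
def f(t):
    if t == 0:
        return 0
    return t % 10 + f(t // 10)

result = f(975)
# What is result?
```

Sum of digits of 975: 5 + 7 + 9 = 21

Answer: 21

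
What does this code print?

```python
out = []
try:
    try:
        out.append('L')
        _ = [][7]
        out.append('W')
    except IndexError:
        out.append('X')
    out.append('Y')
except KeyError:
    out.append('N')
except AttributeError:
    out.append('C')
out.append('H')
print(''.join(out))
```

Execution trace: 'L' (inner try body) → 'X' (inner except IndexError) → 'Y' (try body, no exception) → 'H' (after the try/except). Output: LXYH

Answer: LXYH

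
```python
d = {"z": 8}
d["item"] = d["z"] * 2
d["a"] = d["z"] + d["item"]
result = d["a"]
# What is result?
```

Trace:
`d = {"z": 8}` → d = {'z': 8}
`d["item"] = d["z"] * 2` → d = {'z': 8, 'item': 16}
`d["a"] = d["z"] + d["item"]` → d = {'z': 8, 'item': 16, 'a': 24}
`result = d["a"]` → result = 24
So result = 24

Answer: 24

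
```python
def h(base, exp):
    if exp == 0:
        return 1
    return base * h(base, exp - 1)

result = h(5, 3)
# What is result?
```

h(5, 3) = 5 * 5 * 5 = 125

Answer: 125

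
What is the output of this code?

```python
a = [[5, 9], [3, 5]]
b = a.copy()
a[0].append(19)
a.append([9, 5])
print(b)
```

Key concept: shallow copy with nested lists.
Step by step:
`a = [[5, 9], [3, 5]]` → a = [[5, 9], [3, 5]]
`b = a.copy()` → b = [[5, 9], [3, 5]]
`a[0].append(19)` → a = [[5, 9, 19], [3, 5]]; b = [[5, 9, 19], [3, 5]]
`a.append([9, 5])` → a = [[5, 9, 19], [3, 5], [9, 5]]
`print(b)` → prints [[5, 9, 19], [3, 5]]

Answer: [[5, 9, 19], [3, 5]]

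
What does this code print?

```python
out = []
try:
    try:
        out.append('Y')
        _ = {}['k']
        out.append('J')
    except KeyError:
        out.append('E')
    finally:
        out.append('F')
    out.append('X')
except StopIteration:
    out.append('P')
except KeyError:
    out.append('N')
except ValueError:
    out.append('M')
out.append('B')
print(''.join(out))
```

Execution trace: 'Y' (inner try body) → 'E' (inner except KeyError) → 'F' (inner finally) → 'X' (try body, no exception) → 'B' (after the try/except). Output: YEFXB

Answer: YEFXB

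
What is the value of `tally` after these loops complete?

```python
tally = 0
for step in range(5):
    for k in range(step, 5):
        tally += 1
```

Upper triangle: 5 + 4 + ... + 1
`tally` takes the values: 0 → 1 → 2 → 3 → 4 → 5 → 6 → 7 → 8 → 9 → 10 → 11 → 12 → 13 → 14 → 15

Answer: 15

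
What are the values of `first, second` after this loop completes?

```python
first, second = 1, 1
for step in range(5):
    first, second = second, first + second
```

Fibonacci: after 5 iterations
`first, second` takes the values: (1, 1) → (1, 2) → (2, 3) → (3, 5) → (5, 8) → (8, 13)

Answer: 8, 13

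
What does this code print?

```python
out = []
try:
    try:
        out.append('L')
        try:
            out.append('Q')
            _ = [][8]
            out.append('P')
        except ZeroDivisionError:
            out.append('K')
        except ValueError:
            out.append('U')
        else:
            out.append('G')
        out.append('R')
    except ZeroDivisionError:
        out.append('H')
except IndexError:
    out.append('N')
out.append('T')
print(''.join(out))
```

Execution trace: 'L' (try body) → 'Q' (inner try body) → 'N' (outer except IndexError) → 'T' (after the try/except). Output: LQNT

Answer: LQNT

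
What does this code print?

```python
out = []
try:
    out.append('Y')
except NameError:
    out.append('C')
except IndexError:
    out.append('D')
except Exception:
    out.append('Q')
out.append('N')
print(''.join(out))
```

Execution trace: 'Y' (try body, no exception) → 'N' (after the try/except). Output: YN

Answer: YN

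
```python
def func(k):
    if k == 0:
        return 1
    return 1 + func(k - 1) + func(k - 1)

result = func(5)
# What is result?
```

func(k) = 1 + 2·func(k-1), func(0)=1. Closed form: (1+1)·2^5 - 1 = 63.

Answer: 63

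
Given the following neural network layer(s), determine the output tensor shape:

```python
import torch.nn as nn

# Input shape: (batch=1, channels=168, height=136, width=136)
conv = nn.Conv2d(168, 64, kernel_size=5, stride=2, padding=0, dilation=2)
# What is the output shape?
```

Input: (1, 168, 136, 136) -> Output: (1, 64, 64, 64)

Answer: (1, 64, 64, 64)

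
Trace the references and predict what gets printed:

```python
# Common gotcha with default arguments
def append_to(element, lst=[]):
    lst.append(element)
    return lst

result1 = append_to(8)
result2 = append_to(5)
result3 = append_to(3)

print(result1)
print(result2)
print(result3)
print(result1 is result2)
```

Key concept: mutable default argument gotcha.
Step by step:
`result1 = append_to(8)` → result1 = [8]
`result2 = append_to(5)` → result1 = [8, 5] (same object as result2); result2 = [8, 5] (same object as result1)
`result3 = append_to(3)` → result1 = [8, 5, 3] (same object as result2, result3); result2 = [8, 5, 3] (same object as result1, result3); result3 = [8, 5, 3] (same object as result1, result2)
`print(result1)` → prints [8, 5, 3]
`print(result2)` → prints [8, 5, 3]
`print(result3)` → prints [8, 5, 3]
`print(result1 is result2)` → prints True

Answer:
[8, 5, 3]
[8, 5, 3]
[8, 5, 3]
True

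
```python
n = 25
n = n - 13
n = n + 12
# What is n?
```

Trace:
`n = 25` → n = 25
`n = n - 13` → n = 12
`n = n + 12` → n = 24
So n = 24

Answer: 24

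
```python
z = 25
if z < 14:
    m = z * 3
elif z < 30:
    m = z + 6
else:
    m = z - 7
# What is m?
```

Trace:
`z = 25` → z = 25
`if z < 14: ...` → z < 14 is False, z < 30 is True → m = 31
So m = 31

Answer: 31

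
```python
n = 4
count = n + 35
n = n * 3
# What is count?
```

Trace:
`n = 4` → n = 4
`count = n + 35` → count = 39
`n = n * 3` → n = 12
So count = 39

Answer: 39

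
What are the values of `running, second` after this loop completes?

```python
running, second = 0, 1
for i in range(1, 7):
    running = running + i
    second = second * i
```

Sum and factorial of 1 to 6
`running, second` takes the values: (0, 1) → (1, 1) → (3, 1) → (3, 2) → (6, 2) → (6, 6) → (10, 6) → (10, 24) → (15, 24) → (15, 120) → (21, 120) → (21, 720)

Answer: 21, 720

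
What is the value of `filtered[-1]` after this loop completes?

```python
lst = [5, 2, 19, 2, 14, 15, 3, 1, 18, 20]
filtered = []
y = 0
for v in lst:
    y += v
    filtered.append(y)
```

Cumulative sum ends at 99
`filtered` takes the values: [] → [5] → [5, 7] → [5, 7, 26] → [5, 7, 26, 28] → [5, 7, 26, 28, 42] → [5, 7, 26, 28, 42, 57] → [5, 7, 26, 28, 42, 57, 60] → [5, 7, 26, 28, 42, 57, 60, 61] → [5, 7, 26, 28, 42, 57, 60, 61, 79] → [5, 7, 26, 28, 42, 57, 60, 61, 79, 99]
So `filtered[-1]` = 99

Answer: 99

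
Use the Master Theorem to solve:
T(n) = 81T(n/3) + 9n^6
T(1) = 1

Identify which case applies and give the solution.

a=81, b=3, f(n)=9n^6. log_3(81) = 4. Since c=6 > 4 and the regularity condition holds (81(n/3)^6 = (81/3^6)n^6 with 81/3^6 < 1), Case 3 applies: T(n) = Θ(f(n)) = O(n^6).

Answer: O(n^6) - Case 3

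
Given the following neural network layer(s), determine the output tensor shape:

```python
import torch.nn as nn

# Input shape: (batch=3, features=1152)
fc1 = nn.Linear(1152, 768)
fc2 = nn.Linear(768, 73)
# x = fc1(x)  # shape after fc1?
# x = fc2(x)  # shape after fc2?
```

Input: (3, 1152) -> after fc1: (3, 768) -> Output: (3, 73)

Answer: (3, 73)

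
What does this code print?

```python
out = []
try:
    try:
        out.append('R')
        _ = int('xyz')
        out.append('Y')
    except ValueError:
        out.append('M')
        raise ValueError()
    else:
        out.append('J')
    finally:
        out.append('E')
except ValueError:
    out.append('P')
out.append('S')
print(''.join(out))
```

Execution trace: 'R' (inner try body) → 'M' (inner except ValueError) → 'E' (inner finally) → 'P' (outer except ValueError) → 'S' (after the try/except). Output: RMEPS

Answer: RMEPS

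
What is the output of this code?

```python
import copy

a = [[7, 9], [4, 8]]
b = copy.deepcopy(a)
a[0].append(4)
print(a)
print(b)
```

Key concept: deep copy is fully independent.
Step by step:
`a = [[7, 9], [4, 8]]` → a = [[7, 9], [4, 8]]
`b = copy.deepcopy(a)` → b = [[7, 9], [4, 8]]
`a[0].append(4)` → a = [[7, 9, 4], [4, 8]]
`print(a)` → prints [[7, 9, 4], [4, 8]]
`print(b)` → prints [[7, 9], [4, 8]]

Answer:
[[7, 9, 4], [4, 8]]
[[7, 9], [4, 8]]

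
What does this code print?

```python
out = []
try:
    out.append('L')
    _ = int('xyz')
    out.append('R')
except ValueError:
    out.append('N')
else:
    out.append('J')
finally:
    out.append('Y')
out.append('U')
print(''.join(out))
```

Execution trace: 'L' (try body) → 'N' (except ValueError) → 'Y' (finally) → 'U' (after the try/except). Output: LNYU

Answer: LNYU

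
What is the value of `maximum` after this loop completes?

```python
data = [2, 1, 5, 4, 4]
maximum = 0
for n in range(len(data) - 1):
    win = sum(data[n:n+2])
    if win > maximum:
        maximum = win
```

Max sum of 2-element window in [2, 1, 5, 4, 4]
`maximum` takes the values: 0 → 3 → 6 → 9

Answer: 9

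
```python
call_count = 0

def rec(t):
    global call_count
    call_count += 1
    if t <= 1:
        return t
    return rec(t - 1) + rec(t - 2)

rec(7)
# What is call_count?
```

Calls(t) = 1 + Calls(t-1) + Calls(t-2); Calls(0)=Calls(1)=1. For t=7 this gives 41.

Answer: 41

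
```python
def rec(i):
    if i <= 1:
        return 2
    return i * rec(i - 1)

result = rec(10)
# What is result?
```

rec(10) = 10 * 9 * 8 * 7 * 6 * 5 * 4 * 3 * 2 * 2 = 7257600

Answer: 7257600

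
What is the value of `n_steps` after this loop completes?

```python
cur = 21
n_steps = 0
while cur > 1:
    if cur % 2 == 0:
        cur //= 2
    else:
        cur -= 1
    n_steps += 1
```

Steps to reduce 21 to 1
`n_steps` takes the values: 0 → 1 → 2 → 3 → 4 → 5 → 6

Answer: 6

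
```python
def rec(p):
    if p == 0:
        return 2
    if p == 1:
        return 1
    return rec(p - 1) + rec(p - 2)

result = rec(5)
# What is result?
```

Build up from base cases: rec(0)=2, rec(1)=1, rec(2)=3, rec(3)=4, rec(4)=7, rec(5)=11

Answer: 11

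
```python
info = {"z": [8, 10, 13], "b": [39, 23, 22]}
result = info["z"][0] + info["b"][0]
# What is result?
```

Trace:
`info = {"z": [8, 10, 13], "b": [39, 23, 22]}` → info = {'z': [8, 10, 13], 'b': [39, 23, 22]}
`result = info["z"][0] + info["b"][0]` → result = 47
So result = 47

Answer: 47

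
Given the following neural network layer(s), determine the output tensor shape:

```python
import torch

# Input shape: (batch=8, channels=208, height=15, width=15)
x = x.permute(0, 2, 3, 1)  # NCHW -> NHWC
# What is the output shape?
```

Input: (8, 208, 15, 15) -> Output: (8, 15, 15, 208)

Answer: (8, 15, 15, 208)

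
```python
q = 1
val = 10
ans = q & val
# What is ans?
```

Trace:
`q = 1` → q = 1
`val = 10` → val = 10
`ans = q & val` → ans = 0
So ans = 0

Answer: 0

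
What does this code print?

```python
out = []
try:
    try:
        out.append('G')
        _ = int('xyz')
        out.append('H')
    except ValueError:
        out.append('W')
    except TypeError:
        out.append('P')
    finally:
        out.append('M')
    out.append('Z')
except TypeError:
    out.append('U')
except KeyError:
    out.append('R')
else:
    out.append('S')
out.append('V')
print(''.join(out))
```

Execution trace: 'G' (inner try body) → 'W' (inner except ValueError) → 'M' (inner finally) → 'Z' (try body, no exception) → 'S' (else) → 'V' (after the try/except). Output: GWMZSV

Answer: GWMZSV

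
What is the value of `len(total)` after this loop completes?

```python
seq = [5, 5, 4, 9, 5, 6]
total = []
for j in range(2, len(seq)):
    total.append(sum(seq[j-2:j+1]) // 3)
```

Number of 3-element averages
`total` takes the values: [] → [4] → [4, 6] → [4, 6, 6] → [4, 6, 6, 6]
So `len(total)` = 4

Answer: 4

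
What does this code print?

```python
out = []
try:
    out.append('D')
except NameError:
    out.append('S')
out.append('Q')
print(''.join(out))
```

Execution trace: 'D' (try body, no exception) → 'Q' (after the try/except). Output: DQ

Answer: DQ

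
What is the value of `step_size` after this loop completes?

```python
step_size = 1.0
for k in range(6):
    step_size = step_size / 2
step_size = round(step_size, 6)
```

Halving LR 6 times: 1 / 2^6
`step_size` takes the values: 1.0 → 0.5 → 0.25 → 0.125 → 0.0625 → 0.03125 → 0.015625

Answer: 0.015625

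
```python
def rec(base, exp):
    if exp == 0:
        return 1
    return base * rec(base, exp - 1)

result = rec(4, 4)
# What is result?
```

rec(4, 4) = 4 * 4 * 4 * 4 = 256

Answer: 256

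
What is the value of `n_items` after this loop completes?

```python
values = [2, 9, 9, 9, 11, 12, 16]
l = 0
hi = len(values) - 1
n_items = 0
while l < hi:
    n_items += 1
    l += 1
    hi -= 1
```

Iterations until pointers meet (list length 7)
`n_items` takes the values: 0 → 1 → 2 → 3

Answer: 3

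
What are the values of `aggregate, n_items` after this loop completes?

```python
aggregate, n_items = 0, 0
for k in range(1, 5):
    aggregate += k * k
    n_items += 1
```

Sum of squares and count
`aggregate, n_items` takes the values: (0, 0) → (1, 0) → (1, 1) → (5, 1) → (5, 2) → (14, 2) → (14, 3) → (30, 3) → (30, 4)

Answer: 30, 4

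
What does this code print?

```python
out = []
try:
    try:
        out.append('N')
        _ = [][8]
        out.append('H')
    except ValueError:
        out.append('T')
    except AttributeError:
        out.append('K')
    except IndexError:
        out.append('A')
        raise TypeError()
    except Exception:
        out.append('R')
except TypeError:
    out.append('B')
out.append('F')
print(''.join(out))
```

Execution trace: 'N' (inner try body) → 'A' (inner except IndexError) → 'B' (outer except TypeError) → 'F' (after the try/except). Output: NABF

Answer: NABF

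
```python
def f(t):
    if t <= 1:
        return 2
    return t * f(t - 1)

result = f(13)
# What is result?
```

f(13) = 13 * 12 * 11 * 10 * 9 * 8 * 7 * 6 * 5 * 4 * 3 * 2 * 2 = 12454041600

Answer: 12454041600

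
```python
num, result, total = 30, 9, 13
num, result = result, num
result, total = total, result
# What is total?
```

Trace:
`num, result, total = 30, 9, 13` → num = 30; result = 9; total = 13
`num, result = result, num` → num = 9; result = 30
`result, total = total, result` → result = 13; total = 30
So total = 30

Answer: 30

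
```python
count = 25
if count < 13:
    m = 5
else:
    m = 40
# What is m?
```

Trace:
`count = 25` → count = 25
`if count < 13: ...` → count < 13 is False, take else branch → m = 40
So m = 40

Answer: 40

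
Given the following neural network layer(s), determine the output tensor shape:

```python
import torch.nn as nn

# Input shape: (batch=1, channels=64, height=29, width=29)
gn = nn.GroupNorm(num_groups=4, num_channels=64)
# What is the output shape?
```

Input: (1, 64, 29, 29) -> Output: (1, 64, 29, 29)

Answer: (1, 64, 29, 29)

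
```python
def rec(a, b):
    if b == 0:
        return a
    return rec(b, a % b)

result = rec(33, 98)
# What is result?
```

rec(33, 98) -> rec(98, 33) -> rec(33, 32) -> rec(32, 1) -> rec(1, 0) -> 1

Answer: 1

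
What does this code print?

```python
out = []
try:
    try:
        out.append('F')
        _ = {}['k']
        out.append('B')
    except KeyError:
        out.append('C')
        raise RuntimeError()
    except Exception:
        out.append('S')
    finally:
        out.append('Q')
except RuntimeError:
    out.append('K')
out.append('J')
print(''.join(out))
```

Execution trace: 'F' (inner try body) → 'C' (inner except KeyError) → 'Q' (inner finally) → 'K' (outer except RuntimeError) → 'J' (after the try/except). Output: FCQKJ

Answer: FCQKJ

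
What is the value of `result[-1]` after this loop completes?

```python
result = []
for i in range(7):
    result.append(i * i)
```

Last element of squares 0 to 6
`result` takes the values: [] → [0] → [0, 1] → [0, 1, 4] → [0, 1, 4, 9] → [0, 1, 4, 9, 16] → [0, 1, 4, 9, 16, 25] → [0, 1, 4, 9, 16, 25, 36]
So `result[-1]` = 36

Answer: 36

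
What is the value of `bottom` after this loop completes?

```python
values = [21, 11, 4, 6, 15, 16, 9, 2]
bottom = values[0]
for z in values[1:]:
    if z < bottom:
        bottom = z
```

Minimum of [21, 11, 4, 6, 15, 16, 9, 2]
`bottom` takes the values: 21 → 11 → 4 → 2

Answer: 2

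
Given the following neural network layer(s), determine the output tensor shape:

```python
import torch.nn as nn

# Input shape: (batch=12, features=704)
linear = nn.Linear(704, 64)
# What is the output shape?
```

Input: (12, 704) -> Output: (12, 64)

Answer: (12, 64)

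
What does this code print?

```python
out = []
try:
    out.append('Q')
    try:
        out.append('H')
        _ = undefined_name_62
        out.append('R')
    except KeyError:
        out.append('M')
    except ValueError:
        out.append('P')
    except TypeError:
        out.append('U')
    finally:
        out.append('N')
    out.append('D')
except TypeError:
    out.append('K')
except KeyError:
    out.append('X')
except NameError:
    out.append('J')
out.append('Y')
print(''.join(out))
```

Execution trace: 'Q' (try body) → 'H' (inner try body) → 'N' (inner finally) → 'J' (except NameError) → 'Y' (after the try/except). Output: QHNJY

Answer: QHNJY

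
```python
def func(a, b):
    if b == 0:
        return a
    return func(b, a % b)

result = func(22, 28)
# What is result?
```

func(22, 28) -> func(28, 22) -> func(22, 6) -> func(6, 4) -> func(4, 2) -> func(2, 0) -> 2

Answer: 2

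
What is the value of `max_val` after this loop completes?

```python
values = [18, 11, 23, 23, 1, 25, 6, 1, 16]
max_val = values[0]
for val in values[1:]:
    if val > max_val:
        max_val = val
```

Maximum of [18, 11, 23, 23, 1, 25, 6, 1, 16]
`max_val` takes the values: 18 → 23 → 25

Answer: 25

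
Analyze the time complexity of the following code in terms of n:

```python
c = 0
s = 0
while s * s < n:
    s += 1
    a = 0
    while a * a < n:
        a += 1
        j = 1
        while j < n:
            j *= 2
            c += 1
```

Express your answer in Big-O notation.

Each loop level contributes: √n × √n × log n. Multiplying the contributions gives O(n log n).

Answer: O(n log n)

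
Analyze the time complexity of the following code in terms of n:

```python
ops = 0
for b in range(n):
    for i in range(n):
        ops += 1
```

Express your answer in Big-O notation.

Each loop level contributes: n × n. Multiplying the contributions gives O(n^2).

Answer: O(n^2)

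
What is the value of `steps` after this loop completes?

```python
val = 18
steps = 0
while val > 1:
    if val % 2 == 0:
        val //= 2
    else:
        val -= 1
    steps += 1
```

Steps to reduce 18 to 1
`steps` takes the values: 0 → 1 → 2 → 3 → 4 → 5

Answer: 5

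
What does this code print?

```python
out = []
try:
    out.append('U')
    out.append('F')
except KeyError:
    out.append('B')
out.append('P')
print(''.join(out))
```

Execution trace: 'U' (try body) → 'F' (try body, no exception) → 'P' (after the try/except). Output: UFP

Answer: UFP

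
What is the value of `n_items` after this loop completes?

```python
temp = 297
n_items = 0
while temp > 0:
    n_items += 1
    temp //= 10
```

Count digits by repeated division by 10
`n_items` takes the values: 0 → 1 → 2 → 3

Answer: 3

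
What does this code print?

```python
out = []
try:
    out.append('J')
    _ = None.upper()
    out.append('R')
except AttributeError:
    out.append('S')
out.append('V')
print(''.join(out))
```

Execution trace: 'J' (try body) → 'S' (except AttributeError) → 'V' (after the try/except). Output: JSV

Answer: JSV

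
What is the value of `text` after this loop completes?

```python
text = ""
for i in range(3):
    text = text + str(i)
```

Concatenate digits 0 to 2
`text` takes the values: "" → "0" → "01" → "012"

Answer: "012"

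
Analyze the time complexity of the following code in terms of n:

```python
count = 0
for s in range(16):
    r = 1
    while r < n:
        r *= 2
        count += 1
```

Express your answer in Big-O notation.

Each loop level contributes: 1 × log n. Multiplying the contributions gives O(log n).

Answer: O(log n)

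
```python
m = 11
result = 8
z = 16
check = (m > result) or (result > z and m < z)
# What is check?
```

Trace:
`m = 11` → m = 11
`result = 8` → result = 8
`z = 16` → z = 16
`check = (m > result) or (result > z and m < z)` → check = True
So check = True

Answer: True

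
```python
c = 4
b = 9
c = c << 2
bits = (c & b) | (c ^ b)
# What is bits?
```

Trace:
`c = 4` → c = 4
`b = 9` → b = 9
`c = c << 2` → c = 16
`bits = (c & b) | (c ^ b)` → bits = 25
So bits = 25

Answer: 25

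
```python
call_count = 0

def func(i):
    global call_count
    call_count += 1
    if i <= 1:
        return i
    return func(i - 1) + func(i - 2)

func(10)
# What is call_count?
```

Calls(i) = 1 + Calls(i-1) + Calls(i-2); Calls(0)=Calls(1)=1. For i=10 this gives 177.

Answer: 177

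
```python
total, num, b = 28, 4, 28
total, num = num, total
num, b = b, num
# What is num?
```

Trace:
`total, num, b = 28, 4, 28` → total = 28; num = 4; b = 28
`total, num = num, total` → total = 4; num = 28
`num, b = b, num` → num = 28; b = 28
So num = 28

Answer: 28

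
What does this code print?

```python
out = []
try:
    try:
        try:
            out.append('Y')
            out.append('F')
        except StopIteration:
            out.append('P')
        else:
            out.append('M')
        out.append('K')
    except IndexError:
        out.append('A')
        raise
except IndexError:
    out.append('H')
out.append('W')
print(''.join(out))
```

Execution trace: 'Y' (inner try body) → 'F' (inner try body, no exception) → 'M' (inner else) → 'K' (try body, no exception) → 'W' (after the try/except). Output: YFMKW

Answer: YFMKW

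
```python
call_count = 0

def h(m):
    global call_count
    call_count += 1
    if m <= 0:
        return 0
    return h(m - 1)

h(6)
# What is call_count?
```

Linear recursion stepping by 1: 7 calls from m=6 down to ≤0.

Answer: 7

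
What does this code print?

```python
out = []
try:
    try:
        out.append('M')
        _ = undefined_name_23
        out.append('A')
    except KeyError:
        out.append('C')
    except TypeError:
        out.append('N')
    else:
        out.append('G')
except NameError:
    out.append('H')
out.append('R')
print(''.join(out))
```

Execution trace: 'M' (try body) → 'H' (outer except NameError) → 'R' (after the try/except). Output: MHR

Answer: MHR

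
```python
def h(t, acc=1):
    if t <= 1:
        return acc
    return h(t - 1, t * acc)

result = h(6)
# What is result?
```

Accumulator trace (n, acc): (6, 1) -> (5, 6) -> (4, 30) -> (3, 120) -> (2, 360) -> (1, 720) -> return 720

Answer: 720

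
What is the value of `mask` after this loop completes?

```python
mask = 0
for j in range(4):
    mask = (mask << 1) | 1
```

Build 4 consecutive 1-bits: 0b1111
`mask` takes the values: 0 → 1 → 3 → 7 → 15

Answer: 15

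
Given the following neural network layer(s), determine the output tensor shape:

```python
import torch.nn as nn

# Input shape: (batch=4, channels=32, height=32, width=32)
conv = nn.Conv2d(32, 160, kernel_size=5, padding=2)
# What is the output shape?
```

Input: (4, 32, 32, 32) -> Output: (4, 160, 32, 32)

Answer: (4, 160, 32, 32)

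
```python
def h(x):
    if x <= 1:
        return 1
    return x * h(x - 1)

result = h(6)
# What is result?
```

h(6) = 6 * 5 * 4 * 3 * 2 * 1 = 720

Answer: 720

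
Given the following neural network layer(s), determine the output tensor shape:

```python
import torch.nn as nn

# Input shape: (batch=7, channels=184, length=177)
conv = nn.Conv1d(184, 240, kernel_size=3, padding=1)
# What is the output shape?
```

Input: (7, 184, 177) -> Output: (7, 240, 177)

Answer: (7, 240, 177)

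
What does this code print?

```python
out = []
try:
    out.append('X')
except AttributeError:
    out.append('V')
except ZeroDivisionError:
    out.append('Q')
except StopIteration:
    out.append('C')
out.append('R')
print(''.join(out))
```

Execution trace: 'X' (try body, no exception) → 'R' (after the try/except). Output: XR

Answer: XR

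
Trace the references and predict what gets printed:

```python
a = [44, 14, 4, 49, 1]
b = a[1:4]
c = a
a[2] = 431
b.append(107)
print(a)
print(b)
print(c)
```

Key concept: slice vs alias.
Step by step:
`a = [44, 14, 4, 49, 1]` → a = [44, 14, 4, 49, 1]
`b = a[1:4]` → b = [14, 4, 49]
`c = a` → c = [44, 14, 4, 49, 1] (same object as a)
`a[2] = 431` → a = [44, 14, 431, 49, 1] (same object as c); c = [44, 14, 431, 49, 1] (same object as a)
`b.append(107)` → b = [14, 4, 49, 107]
`print(a)` → prints [44, 14, 431, 49, 1]
`print(b)` → prints [14, 4, 49, 107]
`print(c)` → prints [44, 14, 431, 49, 1]

Answer:
[44, 14, 431, 49, 1]
[14, 4, 49, 107]
[44, 14, 431, 49, 1]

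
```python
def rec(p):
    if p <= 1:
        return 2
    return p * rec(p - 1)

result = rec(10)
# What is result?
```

rec(10) = 10 * 9 * 8 * 7 * 6 * 5 * 4 * 3 * 2 * 2 = 7257600

Answer: 7257600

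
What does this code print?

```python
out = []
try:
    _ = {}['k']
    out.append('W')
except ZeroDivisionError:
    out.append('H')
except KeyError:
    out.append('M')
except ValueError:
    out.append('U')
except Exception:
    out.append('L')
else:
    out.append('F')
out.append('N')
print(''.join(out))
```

Execution trace: 'M' (except KeyError) → 'N' (after the try/except). Output: MN

Answer: MN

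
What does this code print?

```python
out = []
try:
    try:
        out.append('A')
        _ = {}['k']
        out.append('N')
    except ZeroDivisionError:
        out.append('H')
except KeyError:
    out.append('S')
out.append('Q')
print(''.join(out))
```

Execution trace: 'A' (inner try body) → 'S' (outer except KeyError) → 'Q' (after the try/except). Output: ASQ

Answer: ASQ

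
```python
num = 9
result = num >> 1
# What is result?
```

Trace:
`num = 9` → num = 9
`result = num >> 1` → result = 4
So result = 4

Answer: 4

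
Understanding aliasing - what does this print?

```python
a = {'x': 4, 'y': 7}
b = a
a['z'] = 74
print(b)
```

Key concept: dict aliasing.
Step by step:
`a = {'x': 4, 'y': 7}` → a = {'x': 4, 'y': 7}
`b = a` → b = {'x': 4, 'y': 7} (same object as a)
`a['z'] = 74` → a = {'x': 4, 'y': 7, 'z': 74} (same object as b); b = {'x': 4, 'y': 7, 'z': 74} (same object as a)
`print(b)` → prints {'x': 4, 'y': 7, 'z': 74}

Answer: {'x': 4, 'y': 7, 'z': 74}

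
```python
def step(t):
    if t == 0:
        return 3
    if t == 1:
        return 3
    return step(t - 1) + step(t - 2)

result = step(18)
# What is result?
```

Build up from base cases: step(0)=3, step(1)=3, step(2)=6, step(3)=9, step(4)=15, step(5)=24, step(6)=39, ..., step(18)=12543

Answer: 12543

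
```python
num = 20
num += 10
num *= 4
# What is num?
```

Trace:
`num = 20` → num = 20
`num += 10` → num = 30
`num *= 4` → num = 120
So num = 120

Answer: 120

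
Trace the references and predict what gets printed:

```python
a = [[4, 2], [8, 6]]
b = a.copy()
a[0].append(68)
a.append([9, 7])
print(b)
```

Key concept: shallow copy with nested lists.
Step by step:
`a = [[4, 2], [8, 6]]` → a = [[4, 2], [8, 6]]
`b = a.copy()` → b = [[4, 2], [8, 6]]
`a[0].append(68)` → a = [[4, 2, 68], [8, 6]]; b = [[4, 2, 68], [8, 6]]
`a.append([9, 7])` → a = [[4, 2, 68], [8, 6], [9, 7]]
`print(b)` → prints [[4, 2, 68], [8, 6]]

Answer: [[4, 2, 68], [8, 6]]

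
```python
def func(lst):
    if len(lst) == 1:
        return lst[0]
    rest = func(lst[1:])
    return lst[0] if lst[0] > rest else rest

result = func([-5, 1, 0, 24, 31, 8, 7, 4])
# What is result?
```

Recursive max over [-5, 1, 0, 24, 31, 8, 7, 4] = 31

Answer: 31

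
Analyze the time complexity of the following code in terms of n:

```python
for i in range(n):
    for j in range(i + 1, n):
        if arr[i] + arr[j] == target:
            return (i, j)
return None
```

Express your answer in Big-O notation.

This is Two sum brute force. Time complexity: O(n²).

Answer: O(n²)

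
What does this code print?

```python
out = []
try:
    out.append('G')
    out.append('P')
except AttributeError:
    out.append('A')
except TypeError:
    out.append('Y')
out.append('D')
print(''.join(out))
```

Execution trace: 'G' (try body) → 'P' (try body, no exception) → 'D' (after the try/except). Output: GPD

Answer: GPD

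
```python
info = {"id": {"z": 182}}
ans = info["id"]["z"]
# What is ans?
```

Trace:
`info = {"id": {"z": 182}}` → info = {'id': {'z': 182}}
`ans = info["id"]["z"]` → ans = 182
So ans = 182

Answer: 182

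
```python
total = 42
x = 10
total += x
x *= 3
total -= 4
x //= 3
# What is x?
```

Trace:
`total = 42` → total = 42
`x = 10` → x = 10
`total += x` → total = 52
`x *= 3` → x = 30
`total -= 4` → total = 48
`x //= 3` → x = 10
So x = 10

Answer: 10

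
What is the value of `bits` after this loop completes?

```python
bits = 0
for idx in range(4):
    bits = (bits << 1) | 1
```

Build 4 consecutive 1-bits: 0b1111
`bits` takes the values: 0 → 1 → 3 → 7 → 15

Answer: 15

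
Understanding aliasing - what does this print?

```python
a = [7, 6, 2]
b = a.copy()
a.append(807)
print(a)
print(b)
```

Key concept: list.copy() creates independent copy.
Step by step:
`a = [7, 6, 2]` → a = [7, 6, 2]
`b = a.copy()` → b = [7, 6, 2]
`a.append(807)` → a = [7, 6, 2, 807]
`print(a)` → prints [7, 6, 2, 807]
`print(b)` → prints [7, 6, 2]

Answer:
[7, 6, 2, 807]
[7, 6, 2]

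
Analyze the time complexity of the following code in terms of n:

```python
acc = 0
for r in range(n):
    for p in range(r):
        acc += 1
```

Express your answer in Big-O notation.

Each loop level contributes: n × n. Multiplying the contributions gives O(n^2).

Answer: O(n^2)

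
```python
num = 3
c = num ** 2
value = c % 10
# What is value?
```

Trace:
`num = 3` → num = 3
`c = num ** 2` → c = 9
`value = c % 10` → value = 9
So value = 9

Answer: 9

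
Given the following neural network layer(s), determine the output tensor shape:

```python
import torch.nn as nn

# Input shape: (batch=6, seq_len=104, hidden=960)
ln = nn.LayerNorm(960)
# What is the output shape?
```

Input: (6, 104, 960) -> Output: (6, 104, 960)

Answer: (6, 104, 960)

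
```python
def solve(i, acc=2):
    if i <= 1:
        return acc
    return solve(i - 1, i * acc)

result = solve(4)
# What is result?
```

Accumulator trace (n, acc): (4, 2) -> (3, 8) -> (2, 24) -> (1, 48) -> return 48

Answer: 48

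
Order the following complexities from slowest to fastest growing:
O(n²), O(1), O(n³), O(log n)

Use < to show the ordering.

Ordered by growth rate: O(1) < O(log n) < O(n²) < O(n³)

Answer: O(1) < O(log n) < O(n²) < O(n³)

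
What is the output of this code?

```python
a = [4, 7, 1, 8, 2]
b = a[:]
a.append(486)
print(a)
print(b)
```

Key concept: slice [:] creates copy.
Step by step:
`a = [4, 7, 1, 8, 2]` → a = [4, 7, 1, 8, 2]
`b = a[:]` → b = [4, 7, 1, 8, 2]
`a.append(486)` → a = [4, 7, 1, 8, 2, 486]
`print(a)` → prints [4, 7, 1, 8, 2, 486]
`print(b)` → prints [4, 7, 1, 8, 2]

Answer:
[4, 7, 1, 8, 2, 486]
[4, 7, 1, 8, 2]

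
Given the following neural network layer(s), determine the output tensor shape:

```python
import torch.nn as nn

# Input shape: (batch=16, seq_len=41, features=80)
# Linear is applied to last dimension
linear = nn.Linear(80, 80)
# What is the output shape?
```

Input: (16, 41, 80) -> Output: (16, 41, 80)

Answer: (16, 41, 80)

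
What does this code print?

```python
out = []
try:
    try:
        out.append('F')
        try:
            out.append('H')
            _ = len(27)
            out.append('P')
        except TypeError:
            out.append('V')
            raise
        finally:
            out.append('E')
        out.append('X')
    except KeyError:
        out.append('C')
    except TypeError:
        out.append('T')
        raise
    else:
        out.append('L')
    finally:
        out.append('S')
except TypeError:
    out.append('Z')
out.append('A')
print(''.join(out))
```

Execution trace: 'F' (try body) → 'H' (inner try body) → 'V' (inner except TypeError) → 'E' (inner finally) → 'T' (except TypeError) → 'S' (finally) → 'Z' (outer except TypeError) → 'A' (after the try/except). Output: FHVETSZA

Answer: FHVETSZA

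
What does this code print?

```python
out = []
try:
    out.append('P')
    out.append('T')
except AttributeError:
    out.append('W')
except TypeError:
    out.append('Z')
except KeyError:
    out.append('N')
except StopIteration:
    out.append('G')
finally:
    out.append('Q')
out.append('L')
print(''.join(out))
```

Execution trace: 'P' (try body) → 'T' (try body, no exception) → 'Q' (finally) → 'L' (after the try/except). Output: PTQL

Answer: PTQL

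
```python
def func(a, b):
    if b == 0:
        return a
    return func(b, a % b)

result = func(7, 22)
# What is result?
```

func(7, 22) -> func(22, 7) -> func(7, 1) -> func(1, 0) -> 1

Answer: 1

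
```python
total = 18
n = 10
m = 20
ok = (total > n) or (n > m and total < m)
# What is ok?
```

Trace:
`total = 18` → total = 18
`n = 10` → n = 10
`m = 20` → m = 20
`ok = (total > n) or (n > m and total < m)` → ok = True
So ok = True

Answer: True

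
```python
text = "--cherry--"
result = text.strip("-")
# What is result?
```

Trace:
`text = "--cherry--"` → text = '--cherry--'
`result = text.strip("-")` → result = 'cherry'
So result = 'cherry'

Answer: 'cherry'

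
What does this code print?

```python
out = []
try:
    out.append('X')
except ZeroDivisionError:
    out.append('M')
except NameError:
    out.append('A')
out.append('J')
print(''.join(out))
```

Execution trace: 'X' (try body, no exception) → 'J' (after the try/except). Output: XJ

Answer: XJ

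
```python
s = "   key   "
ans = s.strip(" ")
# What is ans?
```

Trace:
`s = "   key   "` → s = '   key   '
`ans = s.strip(" ")` → ans = 'key'
So ans = 'key'

Answer: 'key'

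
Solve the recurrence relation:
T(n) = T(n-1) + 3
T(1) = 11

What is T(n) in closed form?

Unrolling: T(n) = T(1) + 3·(n-1) = 11 + 3(n-1) = 3n + 8.

Answer: T(n) = 3n + 8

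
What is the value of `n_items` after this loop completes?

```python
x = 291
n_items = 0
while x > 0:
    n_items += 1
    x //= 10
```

Count digits by repeated division by 10
`n_items` takes the values: 0 → 1 → 2 → 3

Answer: 3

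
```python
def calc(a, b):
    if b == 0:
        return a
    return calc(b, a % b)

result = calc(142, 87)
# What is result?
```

calc(142, 87) -> calc(87, 55) -> calc(55, 32) -> calc(32, 23) -> calc(23, 9) -> calc(9, 5) -> calc(5, 4) -> calc(4, 1) -> calc(1, 0) -> 1

Answer: 1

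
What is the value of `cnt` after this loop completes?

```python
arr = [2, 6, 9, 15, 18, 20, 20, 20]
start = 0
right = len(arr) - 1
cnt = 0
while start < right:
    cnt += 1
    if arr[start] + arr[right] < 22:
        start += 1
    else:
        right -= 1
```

Steps to find pair summing to 22
`cnt` takes the values: 0 → 1 → 2 → 3 → 4 → 5 → 6 → 7

Answer: 7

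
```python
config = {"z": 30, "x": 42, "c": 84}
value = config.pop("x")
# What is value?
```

Trace:
`config = {"z": 30, "x": 42, "c": 84}` → config = {'z': 30, 'x': 42, 'c': 84}
`value = config.pop("x")` → config = {'z': 30, 'c': 84}; value = 42
So value = 42

Answer: 42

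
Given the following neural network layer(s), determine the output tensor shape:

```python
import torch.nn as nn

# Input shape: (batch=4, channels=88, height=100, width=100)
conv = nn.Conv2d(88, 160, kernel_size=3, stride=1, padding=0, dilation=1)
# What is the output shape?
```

Input: (4, 88, 100, 100) -> Output: (4, 160, 98, 98)

Answer: (4, 160, 98, 98)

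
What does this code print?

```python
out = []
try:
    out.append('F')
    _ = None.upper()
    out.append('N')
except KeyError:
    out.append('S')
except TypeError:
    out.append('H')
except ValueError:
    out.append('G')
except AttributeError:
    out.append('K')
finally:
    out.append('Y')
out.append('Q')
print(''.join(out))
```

Execution trace: 'F' (try body) → 'K' (except AttributeError) → 'Y' (finally) → 'Q' (after the try/except). Output: FKYQ

Answer: FKYQ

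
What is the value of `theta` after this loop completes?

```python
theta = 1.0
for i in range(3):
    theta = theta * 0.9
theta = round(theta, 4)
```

Exponential decay: 1.0 * 0.9^3
`theta` takes the values: 1.0 → 0.9 → 0.81 → 0.729

Answer: 0.729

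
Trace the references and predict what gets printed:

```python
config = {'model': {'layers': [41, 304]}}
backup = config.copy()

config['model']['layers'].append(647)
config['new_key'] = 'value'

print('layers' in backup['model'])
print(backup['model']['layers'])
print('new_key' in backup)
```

Key concept: shallow copy gotcha with nested dict.
Step by step:
`config = {'model': {'layers': [41, 304]}}` → config = {'model': {'layers': [41, 304]}}
`backup = config.copy()` → backup = {'model': {'layers': [41, 304]}}
`config['model']['layers'].append(647)` → config = {'model': {'layers': [41, 304, 647]}}; backup = {'model': {'layers': [41, 304, 647]}}
`config['new_key'] = 'value'` → config = {'model': {'layers': [41, 304, 647]}, 'new_key': 'value'}
`print('layers' in backup['model'])` → prints True
`print(backup['model']['layers'])` → prints [41, 304, 647]
`print('new_key' in backup)` → prints False

Answer:
True
[41, 304, 647]
False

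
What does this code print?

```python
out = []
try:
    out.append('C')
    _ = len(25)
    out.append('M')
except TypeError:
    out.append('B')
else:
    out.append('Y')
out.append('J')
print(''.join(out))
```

Execution trace: 'C' (try body) → 'B' (except TypeError) → 'J' (after the try/except). Output: CBJ

Answer: CBJ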